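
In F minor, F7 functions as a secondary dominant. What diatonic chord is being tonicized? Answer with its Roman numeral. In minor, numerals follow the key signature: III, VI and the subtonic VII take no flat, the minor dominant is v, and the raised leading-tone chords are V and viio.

The chord is a dominant seventh chord on F.
A dominant resolves down a perfect fifth: F → Bb. In F minor, Bb is scale degree 4, i.e. iv.

iv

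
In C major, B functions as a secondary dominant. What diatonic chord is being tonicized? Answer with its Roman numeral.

The chord is a major triad on B.
A dominant resolves down a perfect fifth: B → E. In C major, E is scale degree 3, i.e. iii.

iii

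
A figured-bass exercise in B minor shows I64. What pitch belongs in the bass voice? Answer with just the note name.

I in B minor has root B; the chord is B-D#-F#.
The figure 64 means second inversion — the fifth is in the bass.

F#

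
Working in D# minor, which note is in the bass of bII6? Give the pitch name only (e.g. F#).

G#

bII in D# minor has root E; the chord is E-G#-B.
The figure 6 means first inversion — the third is in the bass.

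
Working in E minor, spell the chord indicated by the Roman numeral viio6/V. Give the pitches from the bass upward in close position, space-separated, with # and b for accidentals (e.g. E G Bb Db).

C# E A#

The slash marks an applied leading-tone chord: viio of V. In E minor, V is B, so the leading tone to it is A#, a half step below.
Building a diminished triad on A# gives A#-C#-E.
With the 6 figure the chord is in first inversion; from the bass C# upward in close position it reads C#-E-A#.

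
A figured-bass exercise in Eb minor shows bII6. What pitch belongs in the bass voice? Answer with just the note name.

Ab

bII in Eb minor has root Fb; the chord is Fb-Ab-Cb.
The figure 6 means first inversion — the third is in the bass.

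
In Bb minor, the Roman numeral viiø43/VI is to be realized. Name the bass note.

Cb

The applied chord viiø43/VI is rooted on F: F-Ab-Cb-Eb.
The figure 43 means second inversion — the fifth is in the bass.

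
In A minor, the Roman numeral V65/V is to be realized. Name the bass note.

The applied chord V65/V is rooted on B: B-D#-F#-A.
The figure 65 means first inversion — the third is in the bass.

D#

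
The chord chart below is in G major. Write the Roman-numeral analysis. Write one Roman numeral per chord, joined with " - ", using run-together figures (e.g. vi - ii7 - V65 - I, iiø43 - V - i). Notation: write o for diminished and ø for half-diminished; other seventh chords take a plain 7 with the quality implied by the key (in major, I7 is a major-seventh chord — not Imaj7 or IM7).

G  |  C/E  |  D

I - IV6 - V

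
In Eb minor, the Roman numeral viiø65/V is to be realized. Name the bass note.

C

The applied chord viiø65/V is rooted on A: A-C-Eb-G.
The figure 65 means first inversion — the third is in the bass.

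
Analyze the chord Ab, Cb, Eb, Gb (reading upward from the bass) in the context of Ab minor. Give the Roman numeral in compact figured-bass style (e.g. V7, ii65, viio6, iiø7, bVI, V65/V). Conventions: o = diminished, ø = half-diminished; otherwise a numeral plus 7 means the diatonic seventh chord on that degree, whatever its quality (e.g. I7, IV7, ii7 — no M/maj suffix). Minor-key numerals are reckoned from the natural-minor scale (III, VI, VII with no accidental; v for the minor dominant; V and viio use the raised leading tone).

i7

Stacked in thirds the chord is Ab-Cb-Eb-Gb: a minor seventh chord on Ab.
In Ab minor, Ab is the tonic; the diatonic minor seventh chord there is i7.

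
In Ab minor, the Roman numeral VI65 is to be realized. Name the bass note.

Ab

VI in Ab minor has root Fb; the chord is Fb-Ab-Cb-Eb.
The figure 65 means first inversion — the third is in the bass.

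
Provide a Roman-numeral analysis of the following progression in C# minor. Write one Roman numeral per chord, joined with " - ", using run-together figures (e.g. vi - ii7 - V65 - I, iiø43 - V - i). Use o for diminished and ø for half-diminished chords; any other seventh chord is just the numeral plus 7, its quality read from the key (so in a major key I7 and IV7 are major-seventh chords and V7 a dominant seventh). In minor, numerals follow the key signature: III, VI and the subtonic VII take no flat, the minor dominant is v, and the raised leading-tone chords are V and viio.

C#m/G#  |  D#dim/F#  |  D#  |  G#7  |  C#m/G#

i64 - iio6 - V/V - V7 - i64

C#m/G#: root C# is the tonic; minor triad there is i64.
D#dim/F# has root D#, degree 2 in C# minor, so iio6.
D#: a major triad on D#, the applied dominant of V → V/V.
G#7 has root G#, degree 5 in C# minor, so V7.
C#m/G#: root C# is the tonic; minor triad there is i64.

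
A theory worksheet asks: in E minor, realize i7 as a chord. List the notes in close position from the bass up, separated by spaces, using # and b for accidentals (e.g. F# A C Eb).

The numeral's case and figure indicate a minor seventh chord. In E minor its root, scale degree 1, is E.
Stacking thirds from E gives E-G-B-D.

E G B D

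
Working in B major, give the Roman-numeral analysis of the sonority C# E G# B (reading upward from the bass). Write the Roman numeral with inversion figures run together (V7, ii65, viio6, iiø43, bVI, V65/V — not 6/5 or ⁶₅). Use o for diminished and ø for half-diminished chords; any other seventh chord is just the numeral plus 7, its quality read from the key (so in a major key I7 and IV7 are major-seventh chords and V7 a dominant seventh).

Stacked in thirds the chord is C#-E-G#-B: a minor seventh chord on C#.
In B major, C# is the supertonic; the diatonic minor seventh chord there is ii7.

ii7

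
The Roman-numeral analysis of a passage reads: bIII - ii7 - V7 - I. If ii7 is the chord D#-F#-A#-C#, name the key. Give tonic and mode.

The chord D#m7 is a minor seventh chord rooted on D#; its label is ii7.
Counting down one scale step from D# places the tonic on C#; a minor seventh chord on degree 2 is diatonic only in major.

C# major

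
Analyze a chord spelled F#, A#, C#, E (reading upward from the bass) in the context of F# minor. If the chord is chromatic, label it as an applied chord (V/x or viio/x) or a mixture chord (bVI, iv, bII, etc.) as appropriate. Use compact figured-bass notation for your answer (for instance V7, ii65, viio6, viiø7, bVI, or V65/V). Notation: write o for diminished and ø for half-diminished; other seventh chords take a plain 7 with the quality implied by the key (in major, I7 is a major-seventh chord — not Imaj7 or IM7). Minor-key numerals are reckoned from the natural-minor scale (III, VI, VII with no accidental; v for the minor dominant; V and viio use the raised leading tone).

V7/iv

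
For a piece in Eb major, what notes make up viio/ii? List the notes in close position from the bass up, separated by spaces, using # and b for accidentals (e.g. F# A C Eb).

viio/ii is a secondary leading-tone chord. The target ii is F in Eb major; the applied chord is rooted a semitone below, on E.
Building a diminished triad on E gives E-G-Bb.

E G Bb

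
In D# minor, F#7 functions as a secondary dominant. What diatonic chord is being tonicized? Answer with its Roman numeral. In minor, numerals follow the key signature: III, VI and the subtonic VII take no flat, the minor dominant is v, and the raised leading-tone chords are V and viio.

VI

The chord is a dominant seventh chord on F#.
A dominant resolves down a perfect fifth: F# → B. In D# minor, B is scale degree 6, i.e. VI.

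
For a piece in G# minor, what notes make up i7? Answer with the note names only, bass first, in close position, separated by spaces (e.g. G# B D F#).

G# B D# F#

The numeral's case and figure indicate a minor seventh chord. In G# minor its root, scale degree 1, is G#.
Stacking thirds from G# gives G#-B-D#-F#.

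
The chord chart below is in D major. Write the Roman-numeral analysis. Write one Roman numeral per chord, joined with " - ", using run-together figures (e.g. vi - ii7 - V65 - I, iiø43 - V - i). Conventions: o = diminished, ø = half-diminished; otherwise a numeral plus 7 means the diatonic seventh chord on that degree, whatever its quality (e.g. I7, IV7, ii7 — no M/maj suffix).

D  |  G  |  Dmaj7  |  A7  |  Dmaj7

D: root D is the tonic; major triad there is I.
G: root G is the subdominant; major triad there is IV.
Dmaj7: root D is the tonic; major seventh chord there is I7.
A7: dominant seventh chord on A = scale degree 5 → V7.
Dmaj7: root D is the tonic; major seventh chord there is I7.

I - IV - I7 - V7 - I7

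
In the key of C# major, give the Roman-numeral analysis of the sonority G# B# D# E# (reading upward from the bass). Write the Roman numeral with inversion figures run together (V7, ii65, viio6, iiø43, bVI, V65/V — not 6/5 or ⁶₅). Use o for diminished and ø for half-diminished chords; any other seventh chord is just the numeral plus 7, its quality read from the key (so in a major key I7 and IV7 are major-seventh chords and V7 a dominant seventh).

iii65

Stacked in thirds the chord is E#-G#-B#-D#: a minor seventh chord on E#.
In C# major, E# is the mediant; the diatonic minor seventh chord there is iii7.
With G# in the bass the chord is in first inversion, so the figured bass is 65.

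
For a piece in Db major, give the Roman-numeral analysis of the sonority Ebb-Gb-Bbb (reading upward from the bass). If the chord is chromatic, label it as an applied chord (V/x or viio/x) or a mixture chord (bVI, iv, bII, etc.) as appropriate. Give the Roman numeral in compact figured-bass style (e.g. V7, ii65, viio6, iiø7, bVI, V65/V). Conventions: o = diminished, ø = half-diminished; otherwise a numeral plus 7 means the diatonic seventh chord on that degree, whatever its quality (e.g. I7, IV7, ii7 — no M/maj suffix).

Stacked in thirds the chord is Ebb-Gb-Bbb: a major triad on Ebb.
Ebb is the lowered second degree of Db major (diatonic 2 would be Eb). This is the Neapolitan chord — a major triad on the lowered second degree.

bII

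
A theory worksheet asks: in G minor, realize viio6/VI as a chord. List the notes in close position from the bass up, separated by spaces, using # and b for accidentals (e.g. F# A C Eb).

F Ab D

viio6/VI is a secondary leading-tone chord. The target VI is Eb in G minor; the applied chord is rooted a semitone below, on D.
Building a diminished triad on D gives D-F-Ab.
The figured bass 6 indicates first inversion, placing the third (F) in the bass: F-Ab-D.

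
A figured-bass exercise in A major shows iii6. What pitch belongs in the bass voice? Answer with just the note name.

iii in A major has root C#; the chord is C#-E-G#.
The figure 6 means first inversion — the third is in the bass.

E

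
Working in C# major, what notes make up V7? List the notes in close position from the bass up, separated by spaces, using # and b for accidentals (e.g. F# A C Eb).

G# B# D# F#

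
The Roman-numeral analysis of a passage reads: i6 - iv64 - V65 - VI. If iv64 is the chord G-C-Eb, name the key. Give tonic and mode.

The anchor chord is a minor triad on C, labeled iv64.
Counting down 3 scale steps from C places the tonic on G; a minor triad on degree 4 is diatonic only in minor.

G minor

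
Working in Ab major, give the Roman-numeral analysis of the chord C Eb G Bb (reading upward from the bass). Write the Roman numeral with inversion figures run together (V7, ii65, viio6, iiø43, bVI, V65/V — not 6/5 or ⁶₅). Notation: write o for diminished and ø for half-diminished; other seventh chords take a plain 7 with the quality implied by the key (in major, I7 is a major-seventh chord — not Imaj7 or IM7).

Stacked in thirds the chord is C-Eb-G-Bb: a minor seventh chord on C.
C is scale degree 3 in Ab major, and a minor seventh chord on that degree is written iii7.

iii7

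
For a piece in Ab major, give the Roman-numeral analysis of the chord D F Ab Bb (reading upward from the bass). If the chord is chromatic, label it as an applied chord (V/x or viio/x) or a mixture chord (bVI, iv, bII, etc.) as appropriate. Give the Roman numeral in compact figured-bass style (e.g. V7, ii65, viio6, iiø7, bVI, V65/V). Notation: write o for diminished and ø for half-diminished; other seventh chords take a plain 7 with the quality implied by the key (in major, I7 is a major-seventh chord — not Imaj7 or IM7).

V65/V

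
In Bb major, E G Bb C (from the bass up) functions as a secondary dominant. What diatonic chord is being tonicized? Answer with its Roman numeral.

V

The chord is a dominant seventh chord on C.
A dominant resolves down a perfect fifth: C → F. In Bb major, F is scale degree 5, i.e. V.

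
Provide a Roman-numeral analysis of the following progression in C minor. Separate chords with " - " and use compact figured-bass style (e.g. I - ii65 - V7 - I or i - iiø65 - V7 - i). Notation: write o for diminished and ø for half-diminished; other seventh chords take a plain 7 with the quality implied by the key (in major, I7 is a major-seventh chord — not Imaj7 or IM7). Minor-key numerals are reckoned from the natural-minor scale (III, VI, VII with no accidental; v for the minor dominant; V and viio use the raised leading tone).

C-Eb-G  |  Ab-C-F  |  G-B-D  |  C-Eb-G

i - iv6 - V - i

C-Eb-G: root C is the tonic; minor triad there is i.
Ab-C-F has root F, degree 4 in C minor, so iv6.
G-B-D has root G, degree 5 in C minor, so V.
C-Eb-G: root C is the tonic; minor triad there is i.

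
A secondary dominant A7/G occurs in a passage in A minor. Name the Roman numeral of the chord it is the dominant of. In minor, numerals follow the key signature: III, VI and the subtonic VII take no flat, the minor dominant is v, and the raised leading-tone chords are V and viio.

The chord is a dominant seventh chord on A.
A dominant resolves down a perfect fifth: A → D. In A minor, D is scale degree 4, i.e. iv.

iv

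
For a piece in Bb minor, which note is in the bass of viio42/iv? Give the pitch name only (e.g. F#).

Cb

The applied chord viio42/iv is rooted on D: D-F-Ab-Cb.
The figure 42 means third inversion — the seventh is in the bass.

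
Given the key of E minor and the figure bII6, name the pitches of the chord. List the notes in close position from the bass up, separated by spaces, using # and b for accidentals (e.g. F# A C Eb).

bII6 is the Neapolitan sixth — a major triad on the lowered second degree, here in its customary first inversion. In E minor that root is F.
So the chord is F-A-C.
The figured bass 6 indicates first inversion, placing the third (A) in the bass: A-C-F.

A C F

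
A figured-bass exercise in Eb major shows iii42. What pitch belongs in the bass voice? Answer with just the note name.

iii in Eb major has root G; the chord is G-Bb-D-F.
The figure 42 means third inversion — the seventh is in the bass.

F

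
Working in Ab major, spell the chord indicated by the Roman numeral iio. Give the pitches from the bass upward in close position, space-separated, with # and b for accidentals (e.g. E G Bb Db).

Bb Db Fb

iio is the diminished supertonic triad, borrowed from the parallel minor. In Ab major that root is Bb.
So the chord is Bb-Db-Fb, a diminished triad.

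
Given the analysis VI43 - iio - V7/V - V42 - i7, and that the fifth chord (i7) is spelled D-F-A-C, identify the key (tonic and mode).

D minor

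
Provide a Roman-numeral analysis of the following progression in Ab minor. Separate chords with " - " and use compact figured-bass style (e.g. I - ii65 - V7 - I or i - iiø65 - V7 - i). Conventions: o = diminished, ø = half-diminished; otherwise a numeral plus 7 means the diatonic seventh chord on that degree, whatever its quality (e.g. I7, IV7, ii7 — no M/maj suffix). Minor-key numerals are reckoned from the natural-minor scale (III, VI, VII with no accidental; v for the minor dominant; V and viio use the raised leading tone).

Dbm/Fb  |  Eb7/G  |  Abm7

iv6 - V65 - i7

Dbm/Fb: root Db is the subdominant; minor triad there is iv6.
Eb7/G: root Eb is the dominant; dominant seventh chord there is V65.
Abm7 has root Ab, degree 1 in Ab minor, so i7.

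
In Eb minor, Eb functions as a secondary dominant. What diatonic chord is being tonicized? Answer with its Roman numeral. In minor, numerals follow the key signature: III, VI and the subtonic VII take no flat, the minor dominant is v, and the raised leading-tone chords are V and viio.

iv

The chord is a major triad on Eb.
A dominant resolves down a perfect fifth: Eb → Ab. In Eb minor, Ab is scale degree 4, i.e. iv.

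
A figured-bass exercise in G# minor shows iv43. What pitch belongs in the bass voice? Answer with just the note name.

G#

iv in G# minor has root C#; the chord is C#-E-G#-B.
The figure 43 means second inversion — the fifth is in the bass.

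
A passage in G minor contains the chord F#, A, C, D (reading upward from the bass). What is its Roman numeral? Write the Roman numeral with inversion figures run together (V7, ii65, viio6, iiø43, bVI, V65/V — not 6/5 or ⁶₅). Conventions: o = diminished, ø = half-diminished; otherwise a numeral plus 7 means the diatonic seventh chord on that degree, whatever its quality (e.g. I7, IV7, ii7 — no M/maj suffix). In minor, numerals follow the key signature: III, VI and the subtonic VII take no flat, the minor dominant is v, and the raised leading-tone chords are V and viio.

V65

Stacked in thirds the chord is D-F#-A-C: a dominant seventh chord on D.
D is scale degree 5 in G minor, and a dominant seventh chord on that degree is written V7.
With F# in the bass the chord is in first inversion, so the figured bass is 65.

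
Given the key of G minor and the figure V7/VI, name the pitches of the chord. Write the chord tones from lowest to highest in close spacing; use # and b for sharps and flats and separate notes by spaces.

The slash means an applied dominant: we want the dominant of VI. In G minor, VI is Eb major, and its dominant is built on Bb.
Building a dominant seventh chord on Bb gives Bb-D-F-Ab.

Bb D F Ab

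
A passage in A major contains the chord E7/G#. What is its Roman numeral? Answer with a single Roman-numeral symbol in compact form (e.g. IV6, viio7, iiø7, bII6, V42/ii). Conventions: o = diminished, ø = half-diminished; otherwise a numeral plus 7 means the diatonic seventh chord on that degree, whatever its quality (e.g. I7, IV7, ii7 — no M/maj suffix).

Stacked in thirds the chord is E-G#-B-D: a dominant seventh chord on E.
E is scale degree 5 in A major, and a dominant seventh chord on that degree is written V7.
With G# in the bass the chord is in first inversion, so the figured bass is 65.

V65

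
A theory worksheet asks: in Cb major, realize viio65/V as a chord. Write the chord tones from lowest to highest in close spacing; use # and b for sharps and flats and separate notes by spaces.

Ab Cb Ebb F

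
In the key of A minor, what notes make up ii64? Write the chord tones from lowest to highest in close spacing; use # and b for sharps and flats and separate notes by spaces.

F# B D

ii64 is the minor supertonic, borrowed from the parallel major (the Dorian ii). In A minor that root is B.
So the chord is B-D-F#.
The figured bass 64 indicates second inversion, placing the fifth (F#) in the bass: F#-B-D.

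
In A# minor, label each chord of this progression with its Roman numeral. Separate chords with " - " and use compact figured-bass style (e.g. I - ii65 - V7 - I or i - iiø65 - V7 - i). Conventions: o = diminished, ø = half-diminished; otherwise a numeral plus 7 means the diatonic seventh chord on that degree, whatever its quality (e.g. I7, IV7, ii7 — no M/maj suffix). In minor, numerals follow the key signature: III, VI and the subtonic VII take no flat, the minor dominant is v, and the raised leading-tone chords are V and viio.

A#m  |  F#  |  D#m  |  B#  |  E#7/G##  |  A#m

A#m: root A# is the tonic; minor triad there is i.
F#: major triad on F# = scale degree 6 → VI.
D#m has root D#, degree 4 in A# minor, so iv.
B#: chromatic; B# is V of V, so V/V.
E#7/G##: dominant seventh chord on E# = scale degree 5 → V65.
A#m: minor triad on A# = scale degree 1 → i.

i - VI - iv - V/V - V65 - i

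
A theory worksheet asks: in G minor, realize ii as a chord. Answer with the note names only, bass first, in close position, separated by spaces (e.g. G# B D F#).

Scale degree 2 in G minor is A; here the chord built on it is altered to a minor triad. ii is the minor supertonic, borrowed from the parallel major (the Dorian ii).
So the chord is A-C-E, a minor triad.

A C E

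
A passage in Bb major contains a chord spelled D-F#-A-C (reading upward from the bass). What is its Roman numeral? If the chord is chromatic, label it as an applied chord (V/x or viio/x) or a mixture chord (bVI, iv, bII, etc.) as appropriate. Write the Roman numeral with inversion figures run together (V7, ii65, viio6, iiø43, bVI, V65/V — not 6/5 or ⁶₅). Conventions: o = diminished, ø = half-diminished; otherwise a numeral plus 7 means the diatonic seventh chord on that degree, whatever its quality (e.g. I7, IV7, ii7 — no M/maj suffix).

Stacked in thirds the chord is D-F#-A-C: a dominant seventh chord on D.
D is not a diatonic chord root with this quality in Bb major, but it lies a perfect fifth above G (vi), so the chord functions as an applied dominant of vi.

V7/vi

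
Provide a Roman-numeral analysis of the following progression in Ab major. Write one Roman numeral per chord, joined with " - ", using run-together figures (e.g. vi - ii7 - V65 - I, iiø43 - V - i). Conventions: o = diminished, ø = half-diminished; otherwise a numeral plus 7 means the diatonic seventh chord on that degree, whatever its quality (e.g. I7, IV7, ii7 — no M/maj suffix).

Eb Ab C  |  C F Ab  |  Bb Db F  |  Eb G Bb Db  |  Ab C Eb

I64 - vi64 - ii - V7 - I

Eb-Ab-C: major triad on Ab = scale degree 1 → I64.
C-F-Ab: root F is the submediant; minor triad there is vi64.
Bb-Db-F has root Bb, degree 2 in Ab major, so ii.
Eb-G-Bb-Db has root Eb, degree 5 in Ab major, so V7.
Ab-C-Eb: major triad on Ab = scale degree 1 → I.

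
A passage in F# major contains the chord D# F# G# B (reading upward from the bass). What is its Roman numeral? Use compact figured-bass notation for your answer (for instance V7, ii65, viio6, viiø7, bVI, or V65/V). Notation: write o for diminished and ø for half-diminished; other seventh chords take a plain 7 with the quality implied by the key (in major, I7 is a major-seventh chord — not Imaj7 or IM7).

ii43

Stacked in thirds the chord is G#-B-D#-F#: a minor seventh chord on G#.
In F# major, G# is the supertonic; the diatonic minor seventh chord there is ii7.
With D# in the bass the chord is in second inversion, so the figured bass is 43.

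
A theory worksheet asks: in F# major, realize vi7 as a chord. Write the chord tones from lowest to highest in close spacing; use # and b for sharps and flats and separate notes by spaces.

In F# major, the submediant is D#, and the diatonic chord built there is a minor seventh chord.
That chord is spelled D#-F#-A#-C#.

D# F# A# C#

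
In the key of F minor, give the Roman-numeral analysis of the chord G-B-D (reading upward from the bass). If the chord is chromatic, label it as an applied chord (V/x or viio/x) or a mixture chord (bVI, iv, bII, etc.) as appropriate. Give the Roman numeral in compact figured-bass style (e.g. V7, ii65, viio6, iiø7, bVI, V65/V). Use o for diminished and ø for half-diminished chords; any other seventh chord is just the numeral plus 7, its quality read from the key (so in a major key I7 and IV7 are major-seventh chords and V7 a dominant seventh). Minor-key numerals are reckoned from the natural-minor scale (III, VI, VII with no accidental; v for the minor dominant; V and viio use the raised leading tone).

V/V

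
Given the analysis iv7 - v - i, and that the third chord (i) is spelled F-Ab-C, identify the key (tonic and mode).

The anchor chord is a minor triad on F, labeled i.
If F is scale degree 1 and the mode makes that degree carry a minor triad, the tonic is F and the mode is minor.

F minor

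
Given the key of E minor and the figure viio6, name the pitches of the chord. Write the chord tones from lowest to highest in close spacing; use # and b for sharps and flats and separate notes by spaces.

F# A D#

In E minor, the leading-tone chord is built on the raised seventh degree, D#.
That chord is spelled D#-F#-A.
The figured bass 6 indicates first inversion, placing the third (F#) in the bass: F#-A-D#.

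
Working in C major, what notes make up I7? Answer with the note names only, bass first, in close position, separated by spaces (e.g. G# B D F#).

In C major, scale degree 1 is C, and the diatonic chord built there is a major seventh chord.
That chord is spelled C-E-G-B.

C E G B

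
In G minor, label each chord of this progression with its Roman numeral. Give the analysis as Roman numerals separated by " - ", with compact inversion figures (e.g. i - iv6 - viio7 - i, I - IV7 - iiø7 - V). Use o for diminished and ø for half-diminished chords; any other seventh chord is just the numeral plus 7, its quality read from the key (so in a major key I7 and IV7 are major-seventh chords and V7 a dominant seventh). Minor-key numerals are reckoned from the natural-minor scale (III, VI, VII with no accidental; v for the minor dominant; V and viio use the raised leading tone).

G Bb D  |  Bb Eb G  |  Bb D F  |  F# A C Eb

G-Bb-D: root G is the tonic; minor triad there is i.
Bb-Eb-G: major triad on Eb = scale degree 6 → VI64.
Bb-D-F: major triad on Bb = scale degree 3 → III.
F#-A-C-Eb: root F# is the leading tone; fully diminished seventh chord there is viio7.

i - VI64 - III - viio7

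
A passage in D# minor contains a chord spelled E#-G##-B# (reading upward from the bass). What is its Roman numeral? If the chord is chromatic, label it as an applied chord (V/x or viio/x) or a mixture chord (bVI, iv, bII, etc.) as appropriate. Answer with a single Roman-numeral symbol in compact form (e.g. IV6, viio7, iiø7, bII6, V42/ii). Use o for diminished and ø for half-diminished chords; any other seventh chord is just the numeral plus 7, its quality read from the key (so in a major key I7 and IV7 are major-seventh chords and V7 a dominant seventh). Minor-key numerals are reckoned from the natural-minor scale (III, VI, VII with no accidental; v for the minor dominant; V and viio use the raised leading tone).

V/V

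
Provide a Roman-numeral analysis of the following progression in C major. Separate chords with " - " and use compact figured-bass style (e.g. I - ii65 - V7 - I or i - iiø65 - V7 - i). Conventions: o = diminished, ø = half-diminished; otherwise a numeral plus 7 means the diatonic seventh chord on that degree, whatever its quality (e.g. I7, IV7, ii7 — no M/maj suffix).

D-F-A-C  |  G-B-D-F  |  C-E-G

ii7 - V7 - I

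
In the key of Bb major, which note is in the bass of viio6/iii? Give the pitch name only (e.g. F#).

The applied chord viio6/iii is rooted on C#: C#-E-G.
The figure 6 means first inversion — the third is in the bass.

E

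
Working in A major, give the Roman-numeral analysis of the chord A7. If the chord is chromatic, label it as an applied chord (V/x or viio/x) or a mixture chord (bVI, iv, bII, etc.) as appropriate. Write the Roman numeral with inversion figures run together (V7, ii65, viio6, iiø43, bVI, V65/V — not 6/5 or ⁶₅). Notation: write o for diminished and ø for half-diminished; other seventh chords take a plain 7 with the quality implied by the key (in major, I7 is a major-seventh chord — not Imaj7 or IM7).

V7/IV

The pitches A-C#-E-G form a dominant seventh chord rooted on A.
A is not a diatonic chord root with this quality in A major, but it lies a perfect fifth above D (IV), so the chord functions as an applied dominant of IV.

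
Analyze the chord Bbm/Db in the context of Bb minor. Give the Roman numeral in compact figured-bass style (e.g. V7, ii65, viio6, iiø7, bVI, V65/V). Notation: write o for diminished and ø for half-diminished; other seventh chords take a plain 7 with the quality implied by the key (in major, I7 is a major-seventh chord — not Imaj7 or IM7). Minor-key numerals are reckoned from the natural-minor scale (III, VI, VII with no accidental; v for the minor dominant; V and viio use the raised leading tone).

The pitches Bb-Db-F form a minor triad rooted on Bb.
Bb is scale degree 1 in Bb minor, and a minor triad on that degree is written i.
With Db in the bass the chord is in first inversion, so the figured bass is 6.

i6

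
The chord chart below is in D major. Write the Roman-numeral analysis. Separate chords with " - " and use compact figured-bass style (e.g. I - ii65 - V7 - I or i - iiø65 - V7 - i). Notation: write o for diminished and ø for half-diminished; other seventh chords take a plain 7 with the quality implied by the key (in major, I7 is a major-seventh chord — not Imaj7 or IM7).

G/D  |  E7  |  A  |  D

G/D has root G, degree 4 in D major, so IV64.
E7 is the secondary dominant of V (dominant seventh chord on E): V7/V.
A: root A is the dominant; major triad there is V.
D: major triad on D = scale degree 1 → I.

IV64 - V7/V - V - I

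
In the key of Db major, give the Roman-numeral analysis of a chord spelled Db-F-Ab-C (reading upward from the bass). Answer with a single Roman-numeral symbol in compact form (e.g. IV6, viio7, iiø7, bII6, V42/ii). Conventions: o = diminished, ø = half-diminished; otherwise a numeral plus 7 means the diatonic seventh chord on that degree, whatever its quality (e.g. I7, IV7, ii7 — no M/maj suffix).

The pitches Db-F-Ab-C form a major seventh chord rooted on Db.
In Db major, Db is the tonic; the diatonic major seventh chord there is I7.

I7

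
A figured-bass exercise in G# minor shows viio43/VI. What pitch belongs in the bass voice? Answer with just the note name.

The applied chord viio43/VI is rooted on D#: D#-F#-A-C.
The figure 43 means second inversion — the fifth is in the bass.

A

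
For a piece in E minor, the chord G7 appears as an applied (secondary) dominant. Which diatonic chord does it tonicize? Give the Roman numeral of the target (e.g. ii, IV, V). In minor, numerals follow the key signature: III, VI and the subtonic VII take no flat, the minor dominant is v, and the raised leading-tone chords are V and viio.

VI

The chord is a dominant seventh chord on G.
A dominant resolves down a perfect fifth: G → C. In E minor, C is scale degree 6, i.e. VI.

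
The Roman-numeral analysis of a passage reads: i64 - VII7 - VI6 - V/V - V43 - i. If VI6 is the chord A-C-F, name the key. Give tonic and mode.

A minor

The chord F/A is a major triad rooted on F; its label is VI6.
VI6 on F implies F is the submediant; that puts the tonic at A, and the uppercase numeral fits minor mode.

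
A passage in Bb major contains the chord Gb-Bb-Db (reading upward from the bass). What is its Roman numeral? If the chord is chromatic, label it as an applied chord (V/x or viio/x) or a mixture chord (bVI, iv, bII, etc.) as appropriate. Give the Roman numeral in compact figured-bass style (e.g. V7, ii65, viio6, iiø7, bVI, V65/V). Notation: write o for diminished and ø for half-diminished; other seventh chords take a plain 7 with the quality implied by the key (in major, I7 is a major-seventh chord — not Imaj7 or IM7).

Stacked in thirds the chord is Gb-Bb-Db: a major triad on Gb.
Gb is the lowered sixth degree of Bb major (diatonic 6 would be G). This is a major triad on the lowered sixth degree, borrowed from the parallel minor.

bVI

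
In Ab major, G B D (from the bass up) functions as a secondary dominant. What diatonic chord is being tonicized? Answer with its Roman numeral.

iii

The chord is a major triad on G.
A dominant resolves down a perfect fifth: G → C. In Ab major, C is scale degree 3, i.e. iii.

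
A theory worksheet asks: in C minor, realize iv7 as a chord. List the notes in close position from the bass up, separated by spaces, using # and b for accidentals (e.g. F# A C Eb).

F Ab C Eb

In C minor, the fourth degree is F, and the diatonic chord built there is a minor seventh chord.
That chord is spelled F-Ab-C-Eb.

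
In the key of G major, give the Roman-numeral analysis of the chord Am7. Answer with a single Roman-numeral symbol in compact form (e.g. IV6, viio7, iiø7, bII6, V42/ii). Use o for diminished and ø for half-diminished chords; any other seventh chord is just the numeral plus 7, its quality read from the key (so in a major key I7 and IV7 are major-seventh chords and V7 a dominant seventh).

ii7

The pitches A-C-E-G form a minor seventh chord rooted on A.
In G major, A is the supertonic; the diatonic minor seventh chord there is ii7.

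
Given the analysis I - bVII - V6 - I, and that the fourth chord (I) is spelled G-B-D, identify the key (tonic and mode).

G major

The chord G is a major triad rooted on G; its label is I.
If G is scale degree 1 and the mode makes that degree carry a major triad, the tonic is G and the mode is major.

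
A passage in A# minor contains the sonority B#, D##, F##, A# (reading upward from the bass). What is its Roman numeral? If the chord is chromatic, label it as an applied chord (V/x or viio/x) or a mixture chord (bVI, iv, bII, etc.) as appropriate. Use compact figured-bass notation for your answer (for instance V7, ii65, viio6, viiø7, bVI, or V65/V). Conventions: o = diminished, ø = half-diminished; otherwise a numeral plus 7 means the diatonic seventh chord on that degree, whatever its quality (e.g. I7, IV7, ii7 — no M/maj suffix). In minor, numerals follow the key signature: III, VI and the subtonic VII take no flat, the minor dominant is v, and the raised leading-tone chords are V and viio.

Stacked in thirds the chord is B#-D##-F##-A#: a dominant seventh chord on B#.
B# is not a diatonic chord root with this quality in A# minor, but it lies a perfect fifth above E# (V), so the chord functions as an applied dominant of V.

V7/V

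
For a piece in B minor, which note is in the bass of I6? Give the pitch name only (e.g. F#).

D#

I in B minor has root B; the chord is B-D#-F#.
The figure 6 means first inversion — the third is in the bass.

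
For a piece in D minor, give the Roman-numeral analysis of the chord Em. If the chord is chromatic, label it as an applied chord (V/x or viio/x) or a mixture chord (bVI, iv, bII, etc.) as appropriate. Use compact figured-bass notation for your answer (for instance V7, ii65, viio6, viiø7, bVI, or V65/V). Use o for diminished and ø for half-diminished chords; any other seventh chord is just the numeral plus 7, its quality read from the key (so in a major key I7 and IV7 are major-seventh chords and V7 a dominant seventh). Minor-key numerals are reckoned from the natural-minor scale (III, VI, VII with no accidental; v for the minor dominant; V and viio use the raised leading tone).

ii

Stacked in thirds the chord is E-G-B: a minor triad on E.
E is the second degree of D minor. This is the minor supertonic, borrowed from the parallel major (the Dorian ii).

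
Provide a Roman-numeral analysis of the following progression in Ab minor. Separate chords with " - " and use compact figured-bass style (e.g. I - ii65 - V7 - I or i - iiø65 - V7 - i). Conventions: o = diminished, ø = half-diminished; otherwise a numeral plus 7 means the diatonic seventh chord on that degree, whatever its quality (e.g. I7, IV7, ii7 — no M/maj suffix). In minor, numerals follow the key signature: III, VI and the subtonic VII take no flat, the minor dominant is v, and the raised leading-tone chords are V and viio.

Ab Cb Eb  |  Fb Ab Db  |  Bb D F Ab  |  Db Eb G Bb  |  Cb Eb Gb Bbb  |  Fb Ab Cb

Ab-Cb-Eb: root Ab is the tonic; minor triad there is i.
Fb-Ab-Db has root Db, degree 4 in Ab minor, so iv6.
Bb-D-F-Ab is the secondary dominant of V (dominant seventh chord on Bb): V7/V.
Db-Eb-G-Bb: dominant seventh chord on Eb = scale degree 5 → V42.
Cb-Eb-Gb-Bbb is the secondary dominant of VI (dominant seventh chord on Cb): V7/VI.
Fb-Ab-Cb: root Fb is the submediant; major triad there is VI.

i - iv6 - V7/V - V42 - V7/VI - VI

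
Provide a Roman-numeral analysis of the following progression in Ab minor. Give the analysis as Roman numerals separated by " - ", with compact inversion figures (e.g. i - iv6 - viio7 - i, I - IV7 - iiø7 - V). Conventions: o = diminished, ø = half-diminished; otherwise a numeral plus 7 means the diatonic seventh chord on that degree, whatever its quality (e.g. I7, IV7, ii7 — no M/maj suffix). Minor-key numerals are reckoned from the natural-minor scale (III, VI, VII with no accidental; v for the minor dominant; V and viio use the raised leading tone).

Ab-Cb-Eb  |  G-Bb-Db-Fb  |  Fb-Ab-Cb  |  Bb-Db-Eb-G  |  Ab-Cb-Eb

i - viio7 - VI - V43 - i

Ab-Cb-Eb: root Ab is the tonic; minor triad there is i.
G-Bb-Db-Fb has root G, degree 7 in Ab minor, so viio7.
Fb-Ab-Cb: root Fb is the submediant; major triad there is VI.
Bb-Db-Eb-G: dominant seventh chord on Eb = scale degree 5 → V43.
Ab-Cb-Eb: minor triad on Ab = scale degree 1 → i.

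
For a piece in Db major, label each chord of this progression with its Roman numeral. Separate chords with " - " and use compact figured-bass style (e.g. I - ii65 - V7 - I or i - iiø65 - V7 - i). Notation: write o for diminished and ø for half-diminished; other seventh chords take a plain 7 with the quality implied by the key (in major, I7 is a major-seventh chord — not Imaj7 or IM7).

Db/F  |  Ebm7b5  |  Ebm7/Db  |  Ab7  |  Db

I6 - iiø7 - ii42 - V7 - I

Db/F has root Db, degree 1 in Db major, so I6.
Ebm7b5: half-diminished seventh chord on Eb — chromatic; iiø7 (borrowed from the parallel minor).
Ebm7/Db: minor seventh chord on Eb = scale degree 2 → ii42.
Ab7: root Ab is the dominant; dominant seventh chord there is V7.
Db has root Db, degree 1 in Db major, so I.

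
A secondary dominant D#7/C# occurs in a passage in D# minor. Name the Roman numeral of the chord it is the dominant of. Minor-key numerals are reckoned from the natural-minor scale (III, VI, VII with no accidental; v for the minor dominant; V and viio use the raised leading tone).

iv

The chord is a dominant seventh chord on D#.
A dominant resolves down a perfect fifth: D# → G#. In D# minor, G# is scale degree 4, i.e. iv.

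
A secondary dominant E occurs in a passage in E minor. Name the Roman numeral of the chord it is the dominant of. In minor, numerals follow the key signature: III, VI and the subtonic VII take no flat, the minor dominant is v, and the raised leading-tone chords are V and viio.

iv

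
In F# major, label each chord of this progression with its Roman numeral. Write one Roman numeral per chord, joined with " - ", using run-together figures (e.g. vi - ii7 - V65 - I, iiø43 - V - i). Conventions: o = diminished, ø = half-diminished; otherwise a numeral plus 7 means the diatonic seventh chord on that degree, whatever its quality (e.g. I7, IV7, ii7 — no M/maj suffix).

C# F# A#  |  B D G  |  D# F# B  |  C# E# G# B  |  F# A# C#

I64 - bII6 - IV6 - V7 - I

C#-F#-A# has root F#, degree 1 in F# major, so I64.
B-D-G: G with this quality isn't in the key; a major triad on b2 is the Neapolitan sixth, bII6 (third, B, in the bass — hence the 6).
D#-F#-B has root B, degree 4 in F# major, so IV6.
C#-E#-G#-B: root C# is the dominant; dominant seventh chord there is V7.
F#-A#-C# has root F#, degree 1 in F# major, so I.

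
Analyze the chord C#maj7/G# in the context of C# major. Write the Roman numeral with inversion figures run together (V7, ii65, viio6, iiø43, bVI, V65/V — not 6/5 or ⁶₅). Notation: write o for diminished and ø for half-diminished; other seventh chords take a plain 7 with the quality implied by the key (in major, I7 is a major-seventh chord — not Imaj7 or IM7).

I43

The pitches C#-E#-G#-B# form a major seventh chord rooted on C#.
C# is scale degree 1 in C# major, and a major seventh chord on that degree is written I7.
With G# in the bass the chord is in second inversion, so the figured bass is 43.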